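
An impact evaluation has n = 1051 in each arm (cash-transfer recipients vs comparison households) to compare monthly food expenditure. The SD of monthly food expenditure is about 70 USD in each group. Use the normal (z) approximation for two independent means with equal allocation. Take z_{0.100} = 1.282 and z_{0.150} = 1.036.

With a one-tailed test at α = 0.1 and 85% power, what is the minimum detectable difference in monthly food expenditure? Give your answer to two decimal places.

δ = (z_α + z_β) · √((σ₁²+σ₂²)/n)
  = (1.282 + 1.036) · √(9800/1051)
  = 2.318 · √9.3245
  = 2.318 · 3.0536
  = 7.0782

Minimum detectable difference ≈ 7.08 USD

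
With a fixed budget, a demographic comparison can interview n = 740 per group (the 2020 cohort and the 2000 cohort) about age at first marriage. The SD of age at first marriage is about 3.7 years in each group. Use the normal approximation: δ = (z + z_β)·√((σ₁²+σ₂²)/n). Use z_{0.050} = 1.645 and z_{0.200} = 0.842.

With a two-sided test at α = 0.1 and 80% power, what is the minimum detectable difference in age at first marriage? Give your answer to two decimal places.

Minimum detectable difference ≈ 0.48 years

δ = (z_{α/2} + z_β) · √((σ₁²+σ₂²)/n)
  = (1.645 + 0.842) · √(27.38/740)
  = 2.487 · √0.037
  = 2.487 · 0.1924
  = 0.4784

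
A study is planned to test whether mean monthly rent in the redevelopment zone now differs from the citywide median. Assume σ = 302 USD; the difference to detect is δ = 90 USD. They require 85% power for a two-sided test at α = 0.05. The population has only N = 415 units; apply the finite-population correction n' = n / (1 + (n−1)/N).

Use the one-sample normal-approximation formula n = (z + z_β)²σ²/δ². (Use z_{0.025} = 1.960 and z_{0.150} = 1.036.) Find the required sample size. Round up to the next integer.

n = 82

n = (z_{α/2} + z_β)² · σ² / δ²
  = (1.960 + 1.036)² · 302² / 90²
  = 8.9760 · 91204 / 8100
  = 101.07
Finite-population correction (N = 415): 101.07 / (1 + (101.07 − 1)/415) = 81.43.
Round up → n = 82.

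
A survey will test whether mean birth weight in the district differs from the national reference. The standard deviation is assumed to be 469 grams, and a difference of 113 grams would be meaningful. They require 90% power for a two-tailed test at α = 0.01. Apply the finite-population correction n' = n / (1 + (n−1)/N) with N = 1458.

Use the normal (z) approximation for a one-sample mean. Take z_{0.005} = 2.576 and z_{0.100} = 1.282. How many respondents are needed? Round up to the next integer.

n = 219

n = (z_{α/2} + z_β)² · σ² / δ²
  = (2.576 + 1.282)² · 469² / 113²
  = 14.8842 · 219961 / 12769
  = 256.40
Finite-population correction (N = 1458): 256.40 / (1 + (256.40 − 1)/1458) = 218.18.
Round up → n = 219.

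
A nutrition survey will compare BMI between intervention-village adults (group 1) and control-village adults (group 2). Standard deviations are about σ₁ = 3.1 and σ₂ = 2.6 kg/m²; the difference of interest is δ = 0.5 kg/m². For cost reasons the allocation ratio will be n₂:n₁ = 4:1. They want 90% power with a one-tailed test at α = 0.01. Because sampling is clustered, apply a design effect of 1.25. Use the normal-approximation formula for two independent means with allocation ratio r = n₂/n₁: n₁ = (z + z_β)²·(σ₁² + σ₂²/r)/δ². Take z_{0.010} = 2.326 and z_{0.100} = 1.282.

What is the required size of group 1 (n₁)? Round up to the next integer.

n₁ = (z_α + z_β)² · (σ₁² + σ₂²/r) / δ²
   = (2.326 + 1.282)² · (3.1² + 2.6²/4) / 0.5²
   = 13.0177 · (9.61 + 1.69) / 0.25
   = 13.0177 · 11.3 / 0.25
   = 588.40
Design effect: 1.25 × 588.40 = 735.50.
Round up → n₁ = 736; n₂ = r·n₁ = 4 × 736 = 2944.

n₁ = 736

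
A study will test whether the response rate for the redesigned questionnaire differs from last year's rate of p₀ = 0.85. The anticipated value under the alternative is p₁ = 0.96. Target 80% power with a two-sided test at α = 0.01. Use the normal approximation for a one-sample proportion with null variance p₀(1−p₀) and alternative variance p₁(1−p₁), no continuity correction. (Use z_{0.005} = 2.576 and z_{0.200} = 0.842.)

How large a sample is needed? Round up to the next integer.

n = 98

n = [z_{α/2}·√(p₀q₀) + z_β·√(p₁q₁)]² / (p₁ − p₀)²
  = [2.576·√(0.85·0.15) + 0.842·√(0.96·0.04)]² / (0.11)²
  = [2.576·0.3571 + 0.842·0.1960]² / 0.0121
  = [1.0848]² / 0.0121
  = 97.26
Round up → n = 98.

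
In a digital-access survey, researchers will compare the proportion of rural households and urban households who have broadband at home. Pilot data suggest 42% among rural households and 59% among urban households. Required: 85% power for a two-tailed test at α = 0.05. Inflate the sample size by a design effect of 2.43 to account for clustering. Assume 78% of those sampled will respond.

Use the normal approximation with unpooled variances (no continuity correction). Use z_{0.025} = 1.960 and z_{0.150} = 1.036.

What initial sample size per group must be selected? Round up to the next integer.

n = (z_{α/2} + z_β)² · [p₁(1−p₁) + p₂(1−p₂)] / (p₁ − p₂)²
  = (1.960 + 1.036)² · (0.42·0.58 + 0.59·0.41) / (-0.17)²
  = (2.996)² · (0.2436 + 0.2419) / 0.0289
  = 8.9760 · 0.4855 / 0.0289
  = 150.79
Design effect: 2.43 × 150.79 = 366.42.
Adjust for 78% response: 366.42 / 0.78 = 469.77.
Round up → n = 470 per group.

n = 470 per group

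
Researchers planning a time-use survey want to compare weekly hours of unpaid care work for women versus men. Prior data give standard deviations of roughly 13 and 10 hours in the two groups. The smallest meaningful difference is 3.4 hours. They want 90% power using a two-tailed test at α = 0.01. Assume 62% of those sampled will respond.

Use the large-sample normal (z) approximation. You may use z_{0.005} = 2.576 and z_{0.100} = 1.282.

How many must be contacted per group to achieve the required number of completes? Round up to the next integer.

n = 559 per group

n = (z_{α/2} + z_β)² · (σ₁² + σ₂²) / δ²
  = (2.576 + 1.282)² · (13² + 10² = 269) / 3.4²
  = 14.8842 · 269 / 11.56
  = 346.35
Adjust for 62% response: 346.35 / 0.62 = 558.63.
Round up → n = 559 per group.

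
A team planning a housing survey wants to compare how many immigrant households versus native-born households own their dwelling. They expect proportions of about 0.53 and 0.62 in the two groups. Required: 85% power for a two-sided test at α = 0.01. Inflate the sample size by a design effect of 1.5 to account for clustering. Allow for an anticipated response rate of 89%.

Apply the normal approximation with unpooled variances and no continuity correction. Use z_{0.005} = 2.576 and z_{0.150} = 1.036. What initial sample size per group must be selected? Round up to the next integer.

n = 1316 per group

n = (z_{α/2} + z_β)² · [p₁(1−p₁) + p₂(1−p₂)] / (p₁ − p₂)²
  = (2.576 + 1.036)² · (0.53·0.47 + 0.62·0.38) / (-0.09)²
  = (3.612)² · (0.2491 + 0.2356) / 0.0081
  = 13.0465 · 0.4847 / 0.0081
  = 780.70
Design effect: 1.5 × 780.70 = 1171.05.
Adjust for 89% response: 1171.05 / 0.89 = 1315.78.
Round up → n = 1316 per group.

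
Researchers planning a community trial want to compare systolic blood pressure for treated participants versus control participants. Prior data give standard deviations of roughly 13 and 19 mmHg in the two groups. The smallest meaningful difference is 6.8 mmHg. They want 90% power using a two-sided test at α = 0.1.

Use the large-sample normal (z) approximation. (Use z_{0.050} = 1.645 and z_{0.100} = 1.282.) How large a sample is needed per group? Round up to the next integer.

n = (z_{α/2} + z_β)² · (σ₁² + σ₂²) / δ²
  = (1.645 + 1.282)² · (13² + 19² = 530) / 6.8²
  = 8.5673 · 530 / 46.24
  = 98.20
Round up → n = 99 per group.

n = 99 per group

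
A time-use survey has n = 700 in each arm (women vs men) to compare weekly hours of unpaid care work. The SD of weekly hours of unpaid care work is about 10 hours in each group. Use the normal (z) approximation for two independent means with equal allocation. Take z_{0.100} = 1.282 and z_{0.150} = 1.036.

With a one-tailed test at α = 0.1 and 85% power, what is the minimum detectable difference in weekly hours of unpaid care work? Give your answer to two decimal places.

δ = (z_α + z_β) · √((σ₁²+σ₂²)/n)
  = (1.282 + 1.036) · √(200/700)
  = 2.318 · √0.28571
  = 2.318 · 0.5345
  = 1.2390

Minimum detectable difference ≈ 1.24 hours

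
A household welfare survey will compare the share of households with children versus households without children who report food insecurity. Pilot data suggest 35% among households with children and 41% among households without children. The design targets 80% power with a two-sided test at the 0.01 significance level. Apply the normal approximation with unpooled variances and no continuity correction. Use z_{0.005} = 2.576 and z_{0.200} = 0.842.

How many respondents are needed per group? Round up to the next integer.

n = (z_{α/2} + z_β)² · [p₁(1−p₁) + p₂(1−p₂)] / (p₁ − p₂)²
  = (2.576 + 0.842)² · (0.35·0.65 + 0.41·0.59) / (-0.06)²
  = (3.418)² · (0.2275 + 0.2419) / 0.0036
  = 11.6827 · 0.4694 / 0.0036
  = 1523.30
Round up → n = 1524 per group.

n = 1524 per group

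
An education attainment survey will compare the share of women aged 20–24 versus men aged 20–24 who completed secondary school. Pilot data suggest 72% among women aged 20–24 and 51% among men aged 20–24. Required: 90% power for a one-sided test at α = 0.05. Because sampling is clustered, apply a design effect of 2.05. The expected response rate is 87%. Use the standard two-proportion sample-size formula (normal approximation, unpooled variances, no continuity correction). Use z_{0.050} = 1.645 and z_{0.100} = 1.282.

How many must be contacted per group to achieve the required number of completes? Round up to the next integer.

n = 207 per group

n = (z_α + z_β)² · [p₁(1−p₁) + p₂(1−p₂)] / (p₁ − p₂)²
  = (1.645 + 1.282)² · (0.72·0.28 + 0.51·0.49) / (0.21)²
  = (2.927)² · (0.2016 + 0.2499) / 0.0441
  = 8.5673 · 0.4515 / 0.0441
  = 87.71
Design effect: 2.05 × 87.71 = 179.81.
Adjust for 87% response: 179.81 / 0.87 = 206.68.
Round up → n = 207 per group.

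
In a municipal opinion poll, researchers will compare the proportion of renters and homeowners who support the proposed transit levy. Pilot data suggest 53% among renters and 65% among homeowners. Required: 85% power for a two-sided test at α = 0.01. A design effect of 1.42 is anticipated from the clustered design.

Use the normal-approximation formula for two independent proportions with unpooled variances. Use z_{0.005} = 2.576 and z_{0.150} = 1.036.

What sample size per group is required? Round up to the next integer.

n = 614 per group

n = (z_{α/2} + z_β)² · [p₁(1−p₁) + p₂(1−p₂)] / (p₁ − p₂)²
  = (2.576 + 1.036)² · (0.53·0.47 + 0.65·0.35) / (-0.12)²
  = (3.612)² · (0.2491 + 0.2275) / 0.0144
  = 13.0465 · 0.4766 / 0.0144
  = 431.80
Design effect: 1.42 × 431.80 = 613.16.
Round up → n = 614 per group.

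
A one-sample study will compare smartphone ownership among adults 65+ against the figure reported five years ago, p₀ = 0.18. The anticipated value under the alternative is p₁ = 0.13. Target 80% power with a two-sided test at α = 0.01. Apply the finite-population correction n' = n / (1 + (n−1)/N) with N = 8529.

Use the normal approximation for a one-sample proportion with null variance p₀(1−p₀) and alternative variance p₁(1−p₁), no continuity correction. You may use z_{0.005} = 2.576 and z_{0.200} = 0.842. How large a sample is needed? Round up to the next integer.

n = [z_{α/2}·√(p₀q₀) + z_β·√(p₁q₁)]² / (p₁ − p₀)²
  = [2.576·√(0.18·0.82) + 0.842·√(0.13·0.87)]² / (-0.05)²
  = [2.576·0.3842 + 0.842·0.3363]² / 0.0025
  = [1.2728]² / 0.0025
  = 648.04
Finite-population correction (N = 8529): 648.04 / (1 + (648.04 − 1)/8529) = 602.35.
Round up → n = 603.

n = 603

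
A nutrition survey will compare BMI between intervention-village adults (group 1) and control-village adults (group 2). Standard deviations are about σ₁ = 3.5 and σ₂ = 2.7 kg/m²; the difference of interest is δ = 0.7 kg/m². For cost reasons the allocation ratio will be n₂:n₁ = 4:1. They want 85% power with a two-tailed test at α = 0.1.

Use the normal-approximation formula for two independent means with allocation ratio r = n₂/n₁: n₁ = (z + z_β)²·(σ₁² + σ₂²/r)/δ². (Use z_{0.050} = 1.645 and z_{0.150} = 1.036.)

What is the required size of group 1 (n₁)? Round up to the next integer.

n₁ = (z_{α/2} + z_β)² · (σ₁² + σ₂²/r) / δ²
   = (1.645 + 1.036)² · (3.5² + 2.7²/4) / 0.7²
   = 7.1878 · (12.25 + 1.8225) / 0.49
   = 7.1878 · 14.0725 / 0.49
   = 206.43
Round up → n₁ = 207; n₂ = r·n₁ = 4 × 207 = 828.

n₁ = 207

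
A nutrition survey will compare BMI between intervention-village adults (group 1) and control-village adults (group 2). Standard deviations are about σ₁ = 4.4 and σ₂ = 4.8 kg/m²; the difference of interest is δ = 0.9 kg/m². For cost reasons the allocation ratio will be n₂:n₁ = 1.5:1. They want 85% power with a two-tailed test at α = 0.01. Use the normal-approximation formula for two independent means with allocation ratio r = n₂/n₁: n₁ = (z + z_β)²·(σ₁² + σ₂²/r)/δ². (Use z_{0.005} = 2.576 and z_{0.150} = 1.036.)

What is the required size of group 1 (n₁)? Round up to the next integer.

n₁ = (z_{α/2} + z_β)² · (σ₁² + σ₂²/r) / δ²
   = (2.576 + 1.036)² · (4.4² + 4.8²/1.5) / 0.9²
   = 13.0465 · (19.36 + 15.36) / 0.81
   = 13.0465 · 34.72 / 0.81
   = 559.23
Round up → n₁ = 560; n₂ = r·n₁ = 1.5 × 560 = 840.

n₁ = 560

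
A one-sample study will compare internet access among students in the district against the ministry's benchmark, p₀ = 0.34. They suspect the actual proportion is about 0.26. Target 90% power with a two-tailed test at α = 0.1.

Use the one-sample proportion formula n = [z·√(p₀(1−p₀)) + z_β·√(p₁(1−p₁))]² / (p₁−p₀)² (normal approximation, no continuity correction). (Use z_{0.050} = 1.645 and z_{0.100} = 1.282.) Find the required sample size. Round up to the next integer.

n = 282

n = [z_{α/2}·√(p₀q₀) + z_β·√(p₁q₁)]² / (p₁ − p₀)²
  = [1.645·√(0.34·0.66) + 1.282·√(0.26·0.74)]² / (-0.08)²
  = [1.645·0.4737 + 1.282·0.4386]² / 0.0064
  = [1.3416]² / 0.0064
  = 281.22
Round up → n = 282.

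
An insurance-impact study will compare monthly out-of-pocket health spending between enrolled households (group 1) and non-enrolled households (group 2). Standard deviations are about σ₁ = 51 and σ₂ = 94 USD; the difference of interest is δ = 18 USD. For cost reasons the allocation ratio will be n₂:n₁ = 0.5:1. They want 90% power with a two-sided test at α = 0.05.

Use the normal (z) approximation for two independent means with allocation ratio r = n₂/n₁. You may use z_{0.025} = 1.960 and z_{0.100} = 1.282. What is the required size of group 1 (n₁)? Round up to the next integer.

n₁ = 658

n₁ = (z_{α/2} + z_β)² · (σ₁² + σ₂²/r) / δ²
   = (1.960 + 1.282)² · (51² + 94²/0.5) / 18²
   = 10.5106 · (2601 + 17672) / 324
   = 10.5106 · 20273 / 324
   = 657.66
Round up → n₁ = 658; n₂ = r·n₁ = 0.5 × 658 = 329.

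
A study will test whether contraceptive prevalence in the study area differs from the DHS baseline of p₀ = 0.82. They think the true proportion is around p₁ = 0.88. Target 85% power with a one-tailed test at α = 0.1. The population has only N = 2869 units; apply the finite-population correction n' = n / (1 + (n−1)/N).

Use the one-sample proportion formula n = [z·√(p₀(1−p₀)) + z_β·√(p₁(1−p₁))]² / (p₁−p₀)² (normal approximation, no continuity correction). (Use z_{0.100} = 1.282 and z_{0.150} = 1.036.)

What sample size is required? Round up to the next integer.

n = [z_α·√(p₀q₀) + z_β·√(p₁q₁)]² / (p₁ − p₀)²
  = [1.282·√(0.82·0.18) + 1.036·√(0.88·0.12)]² / (0.06)²
  = [1.282·0.3842 + 1.036·0.3250]² / 0.0036
  = [0.8292]² / 0.0036
  = 190.99
Finite-population correction (N = 2869): 190.99 / (1 + (190.99 − 1)/2869) = 179.13.
Round up → n = 180.

n = 180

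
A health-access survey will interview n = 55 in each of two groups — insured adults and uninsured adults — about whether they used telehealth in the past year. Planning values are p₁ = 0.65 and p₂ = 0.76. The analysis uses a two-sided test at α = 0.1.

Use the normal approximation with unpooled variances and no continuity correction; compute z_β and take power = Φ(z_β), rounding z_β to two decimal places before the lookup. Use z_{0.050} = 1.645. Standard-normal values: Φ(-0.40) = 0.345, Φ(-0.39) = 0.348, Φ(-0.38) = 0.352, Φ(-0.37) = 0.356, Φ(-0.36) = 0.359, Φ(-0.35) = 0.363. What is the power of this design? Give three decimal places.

Power ≈ 0.356

z_β = |p₁−p₂|·√(n/[p₁q₁+p₂q₂]) − z_{α/2}
    = 0.11 · √(55/0.4099) − 1.645
    = 0.11 · 11.5836 − 1.645
    = 1.2742 − 1.645 = -0.3708 → -0.37
Power = Φ(-0.37) = 0.356.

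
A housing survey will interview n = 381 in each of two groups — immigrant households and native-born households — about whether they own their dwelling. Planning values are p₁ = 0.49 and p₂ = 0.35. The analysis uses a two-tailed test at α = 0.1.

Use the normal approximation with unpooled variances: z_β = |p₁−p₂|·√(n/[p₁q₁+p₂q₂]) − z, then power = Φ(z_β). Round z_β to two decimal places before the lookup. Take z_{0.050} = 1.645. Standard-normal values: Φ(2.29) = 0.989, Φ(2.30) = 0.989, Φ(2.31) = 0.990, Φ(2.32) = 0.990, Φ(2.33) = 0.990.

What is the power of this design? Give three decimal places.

Power ≈ 0.990

z_β = |p₁−p₂|·√(n/[p₁q₁+p₂q₂]) − z_{α/2}
    = 0.14 · √(381/0.4774) − 1.645
    = 0.14 · 28.2502 − 1.645
    = 3.9550 − 1.645 = 2.3100 → 2.31
Power = Φ(2.31) = 0.990.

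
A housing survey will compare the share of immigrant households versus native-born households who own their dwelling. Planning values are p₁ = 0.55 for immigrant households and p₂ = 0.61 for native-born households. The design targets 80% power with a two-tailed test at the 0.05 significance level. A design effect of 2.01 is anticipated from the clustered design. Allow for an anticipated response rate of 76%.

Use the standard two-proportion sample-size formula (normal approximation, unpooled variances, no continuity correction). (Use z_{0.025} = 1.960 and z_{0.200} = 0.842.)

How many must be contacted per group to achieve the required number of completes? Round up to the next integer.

n = 2800 per group

n = (z_{α/2} + z_β)² · [p₁(1−p₁) + p₂(1−p₂)] / (p₁ − p₂)²
  = (1.960 + 0.842)² · (0.55·0.45 + 0.61·0.39) / (-0.06)²
  = (2.802)² · (0.2475 + 0.2379) / 0.0036
  = 7.8512 · 0.4854 / 0.0036
  = 1058.60
Design effect: 2.01 × 1058.60 = 2127.79.
Adjust for 76% response: 2127.79 / 0.76 = 2799.73.
Round up → n = 2800 per group.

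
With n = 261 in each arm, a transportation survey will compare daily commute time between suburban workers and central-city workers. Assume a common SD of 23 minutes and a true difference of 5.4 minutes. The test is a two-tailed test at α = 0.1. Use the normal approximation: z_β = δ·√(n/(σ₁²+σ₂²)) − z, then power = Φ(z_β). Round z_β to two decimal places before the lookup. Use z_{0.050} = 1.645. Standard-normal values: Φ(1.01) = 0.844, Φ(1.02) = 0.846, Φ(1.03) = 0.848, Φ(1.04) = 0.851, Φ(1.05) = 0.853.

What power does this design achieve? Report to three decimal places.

z_β = δ·√(n/(σ₁²+σ₂²)) − z_{α/2}
    = 5.4 · √(261/1058) − 1.645
    = 5.4 · 0.49668 − 1.645
    = 2.6821 − 1.645 = 1.0371 → 1.04
Power = Φ(1.04) = 0.851.

Power ≈ 0.851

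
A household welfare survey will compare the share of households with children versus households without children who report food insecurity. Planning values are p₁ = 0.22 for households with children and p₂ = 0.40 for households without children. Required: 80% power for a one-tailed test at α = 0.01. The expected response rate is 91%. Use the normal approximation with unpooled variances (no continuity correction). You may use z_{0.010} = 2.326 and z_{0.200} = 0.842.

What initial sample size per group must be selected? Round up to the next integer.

n = 141 per group

n = (z_α + z_β)² · [p₁(1−p₁) + p₂(1−p₂)] / (p₁ − p₂)²
  = (2.326 + 0.842)² · (0.22·0.78 + 0.40·0.60) / (-0.18)²
  = (3.168)² · (0.1716 + 0.2400) / 0.0324
  = 10.0362 · 0.4116 / 0.0324
  = 127.50
Adjust for 91% response: 127.50 / 0.91 = 140.11.
Round up → n = 141 per group.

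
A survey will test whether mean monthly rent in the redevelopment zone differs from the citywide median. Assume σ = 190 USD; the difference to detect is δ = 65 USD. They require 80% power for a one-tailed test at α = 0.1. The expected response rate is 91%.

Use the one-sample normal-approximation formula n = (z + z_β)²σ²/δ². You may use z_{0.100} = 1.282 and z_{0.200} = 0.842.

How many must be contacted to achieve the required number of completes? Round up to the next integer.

n = (z_α + z_β)² · σ² / δ²
  = (1.282 + 0.842)² · 190² / 65²
  = 4.5114 · 36100 / 4225
  = 38.55
Adjust for 91% response: 38.55 / 0.91 = 42.36.
Round up → n = 43.

n = 43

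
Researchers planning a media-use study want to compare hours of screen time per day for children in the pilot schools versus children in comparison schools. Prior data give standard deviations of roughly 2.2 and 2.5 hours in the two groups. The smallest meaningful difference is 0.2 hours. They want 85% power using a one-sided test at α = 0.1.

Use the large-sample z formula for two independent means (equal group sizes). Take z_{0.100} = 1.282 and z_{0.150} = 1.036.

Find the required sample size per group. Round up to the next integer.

n = 1490 per group

n = (z_α + z_β)² · (σ₁² + σ₂²) / δ²
  = (1.282 + 1.036)² · (2.2² + 2.5² = 11.09) / 0.2²
  = 5.3731 · 11.09 / 0.04
  = 1489.70
Round up → n = 1490 per group.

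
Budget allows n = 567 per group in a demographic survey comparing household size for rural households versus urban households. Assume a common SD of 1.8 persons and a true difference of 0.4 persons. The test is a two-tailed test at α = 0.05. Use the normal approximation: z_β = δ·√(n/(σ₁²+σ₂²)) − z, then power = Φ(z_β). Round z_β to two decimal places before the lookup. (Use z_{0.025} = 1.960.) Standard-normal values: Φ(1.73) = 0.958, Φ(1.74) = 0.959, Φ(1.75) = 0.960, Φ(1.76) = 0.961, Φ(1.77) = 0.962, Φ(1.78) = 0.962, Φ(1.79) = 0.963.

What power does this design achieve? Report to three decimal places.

Power ≈ 0.962

z_β = δ·√(n/(σ₁²+σ₂²)) − z_{α/2}
    = 0.4 · √(567/6.48) − 1.960
    = 0.4 · 9.35414 − 1.960
    = 3.7417 − 1.960 = 1.7817 → 1.78
Power = Φ(1.78) = 0.962.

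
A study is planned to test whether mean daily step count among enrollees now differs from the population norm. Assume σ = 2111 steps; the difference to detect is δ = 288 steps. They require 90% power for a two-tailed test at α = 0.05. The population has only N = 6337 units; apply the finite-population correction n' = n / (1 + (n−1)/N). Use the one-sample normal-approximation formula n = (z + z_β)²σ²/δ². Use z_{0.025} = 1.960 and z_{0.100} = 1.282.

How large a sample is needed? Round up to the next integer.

n = 519

n = (z_{α/2} + z_β)² · σ² / δ²
  = (1.960 + 1.282)² · 2111² / 288²
  = 10.5106 · 4456321 / 82944
  = 564.70
Finite-population correction (N = 6337): 564.70 / (1 + (564.70 − 1)/6337) = 518.57.
Round up → n = 519.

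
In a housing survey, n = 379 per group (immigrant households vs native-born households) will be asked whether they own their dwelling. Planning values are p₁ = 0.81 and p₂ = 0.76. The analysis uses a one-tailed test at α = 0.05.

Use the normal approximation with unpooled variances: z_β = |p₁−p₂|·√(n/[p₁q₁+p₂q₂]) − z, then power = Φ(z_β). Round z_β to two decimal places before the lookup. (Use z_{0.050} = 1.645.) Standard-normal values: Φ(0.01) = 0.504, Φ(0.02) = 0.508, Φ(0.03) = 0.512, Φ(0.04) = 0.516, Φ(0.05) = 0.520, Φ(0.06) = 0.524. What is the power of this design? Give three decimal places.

z_β = |p₁−p₂|·√(n/[p₁q₁+p₂q₂]) − z_α
    = 0.05 · √(379/0.3363) − 1.645
    = 0.05 · 33.5704 − 1.645
    = 1.6785 − 1.645 = 0.0335 → 0.03
Power = Φ(0.03) = 0.512.

Power ≈ 0.512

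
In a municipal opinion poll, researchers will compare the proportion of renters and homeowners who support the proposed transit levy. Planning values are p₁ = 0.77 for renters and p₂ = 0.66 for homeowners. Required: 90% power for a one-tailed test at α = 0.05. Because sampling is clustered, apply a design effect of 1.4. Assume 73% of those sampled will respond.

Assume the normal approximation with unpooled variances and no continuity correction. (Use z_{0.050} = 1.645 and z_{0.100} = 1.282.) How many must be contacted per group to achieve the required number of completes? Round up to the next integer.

n = 546 per group

n = (z_α + z_β)² · [p₁(1−p₁) + p₂(1−p₂)] / (p₁ − p₂)²
  = (1.645 + 1.282)² · (0.77·0.23 + 0.66·0.34) / (0.11)²
  = (2.927)² · (0.1771 + 0.2244) / 0.0121
  = 8.5673 · 0.4015 / 0.0121
  = 284.28
Design effect: 1.4 × 284.28 = 397.99.
Adjust for 73% response: 397.99 / 0.73 = 545.19.
Round up → n = 546 per group.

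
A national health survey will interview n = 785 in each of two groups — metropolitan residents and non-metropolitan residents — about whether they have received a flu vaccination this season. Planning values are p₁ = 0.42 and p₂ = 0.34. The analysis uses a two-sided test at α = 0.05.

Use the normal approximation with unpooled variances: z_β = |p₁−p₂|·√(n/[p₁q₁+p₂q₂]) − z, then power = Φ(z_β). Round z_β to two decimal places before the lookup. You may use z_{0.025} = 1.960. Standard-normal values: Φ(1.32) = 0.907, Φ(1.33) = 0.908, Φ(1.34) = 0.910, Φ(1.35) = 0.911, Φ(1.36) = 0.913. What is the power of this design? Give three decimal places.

Power ≈ 0.907

z_β = |p₁−p₂|·√(n/[p₁q₁+p₂q₂]) − z_{α/2}
    = 0.08 · √(785/0.4680) − 1.960
    = 0.08 · 40.9555 − 1.960
    = 3.2764 − 1.960 = 1.3164 → 1.32
Power = Φ(1.32) = 0.907.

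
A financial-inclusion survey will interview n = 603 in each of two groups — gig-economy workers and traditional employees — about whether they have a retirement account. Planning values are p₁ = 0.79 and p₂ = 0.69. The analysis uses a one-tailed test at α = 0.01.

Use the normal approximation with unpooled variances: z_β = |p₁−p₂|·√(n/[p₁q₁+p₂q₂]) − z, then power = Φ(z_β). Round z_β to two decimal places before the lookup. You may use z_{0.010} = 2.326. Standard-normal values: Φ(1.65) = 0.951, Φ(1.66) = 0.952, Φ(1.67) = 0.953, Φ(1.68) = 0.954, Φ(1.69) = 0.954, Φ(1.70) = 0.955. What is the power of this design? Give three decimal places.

Power ≈ 0.952

z_β = |p₁−p₂|·√(n/[p₁q₁+p₂q₂]) − z_α
    = 0.10 · √(603/0.3798) − 2.326
    = 0.10 · 39.8457 − 2.326
    = 3.9846 − 2.326 = 1.6586 → 1.66
Power = Φ(1.66) = 0.952.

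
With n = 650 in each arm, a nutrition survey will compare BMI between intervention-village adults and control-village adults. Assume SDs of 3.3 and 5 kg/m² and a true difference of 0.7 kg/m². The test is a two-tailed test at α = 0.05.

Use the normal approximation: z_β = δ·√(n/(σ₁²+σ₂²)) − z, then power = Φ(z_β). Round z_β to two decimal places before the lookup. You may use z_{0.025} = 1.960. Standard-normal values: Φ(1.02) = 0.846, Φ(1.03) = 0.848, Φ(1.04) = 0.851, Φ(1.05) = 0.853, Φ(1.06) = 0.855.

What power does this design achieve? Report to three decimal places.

Power ≈ 0.846

z_β = δ·√(n/(σ₁²+σ₂²)) − z_{α/2}
    = 0.7 · √(650/35.89) − 1.960
    = 0.7 · 4.25569 − 1.960
    = 2.9790 − 1.960 = 1.0190 → 1.02
Power = Φ(1.02) = 0.846.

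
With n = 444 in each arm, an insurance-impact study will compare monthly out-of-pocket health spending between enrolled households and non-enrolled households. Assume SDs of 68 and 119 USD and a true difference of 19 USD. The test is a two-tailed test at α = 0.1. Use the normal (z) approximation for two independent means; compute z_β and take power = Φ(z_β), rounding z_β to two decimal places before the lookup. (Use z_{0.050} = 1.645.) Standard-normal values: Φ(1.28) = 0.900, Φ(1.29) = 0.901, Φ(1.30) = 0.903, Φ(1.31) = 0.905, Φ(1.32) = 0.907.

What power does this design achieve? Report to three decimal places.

Power ≈ 0.900

z_β = δ·√(n/(σ₁²+σ₂²)) − z_{α/2}
    = 19 · √(444/18785) − 1.645
    = 19 · 0.15374 − 1.645
    = 2.9211 − 1.645 = 1.2761 → 1.28
Power = Φ(1.28) = 0.900.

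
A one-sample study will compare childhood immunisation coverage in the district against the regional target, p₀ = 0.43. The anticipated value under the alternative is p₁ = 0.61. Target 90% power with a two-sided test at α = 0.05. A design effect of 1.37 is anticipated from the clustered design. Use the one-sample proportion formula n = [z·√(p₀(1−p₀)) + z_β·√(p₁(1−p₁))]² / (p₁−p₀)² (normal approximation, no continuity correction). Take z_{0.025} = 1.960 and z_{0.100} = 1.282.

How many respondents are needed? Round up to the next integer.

n = [z_{α/2}·√(p₀q₀) + z_β·√(p₁q₁)]² / (p₁ − p₀)²
  = [1.960·√(0.43·0.57) + 1.282·√(0.61·0.39)]² / (0.18)²
  = [1.960·0.4951 + 1.282·0.4877]² / 0.0324
  = [1.5956]² / 0.0324
  = 78.58
Design effect: 1.37 × 78.58 = 107.66.
Round up → n = 108.

n = 108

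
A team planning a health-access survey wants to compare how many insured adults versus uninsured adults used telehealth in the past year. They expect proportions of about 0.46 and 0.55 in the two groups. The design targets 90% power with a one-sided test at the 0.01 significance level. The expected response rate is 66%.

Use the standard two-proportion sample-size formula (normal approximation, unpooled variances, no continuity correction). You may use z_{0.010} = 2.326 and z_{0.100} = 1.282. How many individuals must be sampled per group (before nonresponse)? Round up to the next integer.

n = (z_α + z_β)² · [p₁(1−p₁) + p₂(1−p₂)] / (p₁ − p₂)²
  = (2.326 + 1.282)² · (0.46·0.54 + 0.55·0.45) / (-0.09)²
  = (3.608)² · (0.2484 + 0.2475) / 0.0081
  = 13.0177 · 0.4959 / 0.0081
  = 796.97
Adjust for 66% response: 796.97 / 0.66 = 1207.53.
Round up → n = 1208 per group.

n = 1208 per group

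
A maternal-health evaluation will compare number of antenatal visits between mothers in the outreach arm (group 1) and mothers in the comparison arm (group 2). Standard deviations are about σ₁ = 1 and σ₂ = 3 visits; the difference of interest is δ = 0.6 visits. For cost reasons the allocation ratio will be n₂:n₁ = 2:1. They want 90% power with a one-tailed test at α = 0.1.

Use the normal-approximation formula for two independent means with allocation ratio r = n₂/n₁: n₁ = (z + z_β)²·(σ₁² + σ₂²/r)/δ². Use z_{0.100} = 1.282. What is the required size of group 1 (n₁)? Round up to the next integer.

n₁ = (z_α + z_β)² · (σ₁² + σ₂²/r) / δ²
   = (1.282 + 1.282)² · (1² + 3²/2) / 0.6²
   = 6.5741 · (1 + 4.5) / 0.36
   = 6.5741 · 5.5 / 0.36
   = 100.44
Round up → n₁ = 101; n₂ = r·n₁ = 2 × 101 = 202.

n₁ = 101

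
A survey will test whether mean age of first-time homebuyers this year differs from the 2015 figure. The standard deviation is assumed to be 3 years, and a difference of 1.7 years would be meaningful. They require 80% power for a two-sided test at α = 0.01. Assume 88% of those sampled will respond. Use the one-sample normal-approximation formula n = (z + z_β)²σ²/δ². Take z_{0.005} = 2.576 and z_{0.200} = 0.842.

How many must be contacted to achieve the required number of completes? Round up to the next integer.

n = (z_{α/2} + z_β)² · σ² / δ²
  = (2.576 + 0.842)² · 3² / 1.7²
  = 11.6827 · 9 / 2.89
  = 36.38
Adjust for 88% response: 36.38 / 0.88 = 41.34.
Round up → n = 42.

n = 42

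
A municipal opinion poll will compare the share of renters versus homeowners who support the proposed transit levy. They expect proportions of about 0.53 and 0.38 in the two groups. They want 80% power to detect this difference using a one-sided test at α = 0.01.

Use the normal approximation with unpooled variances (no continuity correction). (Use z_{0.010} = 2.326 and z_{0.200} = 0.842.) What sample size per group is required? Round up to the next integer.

n = (z_α + z_β)² · [p₁(1−p₁) + p₂(1−p₂)] / (p₁ − p₂)²
  = (2.326 + 0.842)² · (0.53·0.47 + 0.38·0.62) / (0.15)²
  = (3.168)² · (0.2491 + 0.2356) / 0.0225
  = 10.0362 · 0.4847 / 0.0225
  = 216.20
Round up → n = 217 per group.

n = 217 per group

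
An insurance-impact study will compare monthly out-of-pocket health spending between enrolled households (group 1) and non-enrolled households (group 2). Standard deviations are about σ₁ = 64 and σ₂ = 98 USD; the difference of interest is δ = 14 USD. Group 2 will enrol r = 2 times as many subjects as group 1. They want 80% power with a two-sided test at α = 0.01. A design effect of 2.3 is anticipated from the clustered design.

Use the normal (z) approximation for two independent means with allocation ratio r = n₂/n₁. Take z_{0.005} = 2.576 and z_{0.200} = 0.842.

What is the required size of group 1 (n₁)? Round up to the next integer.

n₁ = 1220

n₁ = (z_{α/2} + z_β)² · (σ₁² + σ₂²/r) / δ²
   = (2.576 + 0.842)² · (64² + 98²/2) / 14²
   = 11.6827 · (4096 + 4802) / 196
   = 11.6827 · 8898 / 196
   = 530.37
Design effect: 2.3 × 530.37 = 1219.86.
Round up → n₁ = 1220; n₂ = r·n₁ = 2 × 1220 = 2440.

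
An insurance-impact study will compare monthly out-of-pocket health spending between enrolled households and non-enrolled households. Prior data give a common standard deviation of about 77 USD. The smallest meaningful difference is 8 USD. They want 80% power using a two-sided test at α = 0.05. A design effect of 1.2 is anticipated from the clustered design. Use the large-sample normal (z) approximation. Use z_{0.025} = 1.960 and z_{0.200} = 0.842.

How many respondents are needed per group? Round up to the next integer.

n = (z_{α/2} + z_β)² · (σ₁² + σ₂²) / δ²
  = (1.960 + 0.842)² · (2·77² = 11858) / 8²
  = 7.8512 · 11858 / 64
  = 1454.68
Design effect: 1.2 × 1454.68 = 1745.62.
Round up → n = 1746 per group.

n = 1746 per group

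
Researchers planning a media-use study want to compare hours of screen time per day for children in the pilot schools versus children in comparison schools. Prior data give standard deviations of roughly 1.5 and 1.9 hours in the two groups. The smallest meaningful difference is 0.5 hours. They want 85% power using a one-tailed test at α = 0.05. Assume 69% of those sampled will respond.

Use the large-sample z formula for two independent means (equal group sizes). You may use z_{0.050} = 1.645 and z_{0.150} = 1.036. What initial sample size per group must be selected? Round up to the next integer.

n = 245 per group

n = (z_α + z_β)² · (σ₁² + σ₂²) / δ²
  = (1.645 + 1.036)² · (1.5² + 1.9² = 5.86) / 0.5²
  = 7.1878 · 5.86 / 0.25
  = 168.48
Adjust for 69% response: 168.48 / 0.69 = 244.18.
Round up → n = 245 per group.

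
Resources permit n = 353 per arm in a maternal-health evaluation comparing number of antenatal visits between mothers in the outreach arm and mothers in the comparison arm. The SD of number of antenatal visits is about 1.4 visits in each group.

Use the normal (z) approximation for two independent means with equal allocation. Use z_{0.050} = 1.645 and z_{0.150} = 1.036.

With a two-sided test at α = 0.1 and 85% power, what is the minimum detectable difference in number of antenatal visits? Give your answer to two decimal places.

Minimum detectable difference ≈ 0.28 visits

δ = (z_{α/2} + z_β) · √((σ₁²+σ₂²)/n)
  = (1.645 + 1.036) · √(3.92/353)
  = 2.681 · √0.0111
  = 2.681 · 0.1054
  = 0.2825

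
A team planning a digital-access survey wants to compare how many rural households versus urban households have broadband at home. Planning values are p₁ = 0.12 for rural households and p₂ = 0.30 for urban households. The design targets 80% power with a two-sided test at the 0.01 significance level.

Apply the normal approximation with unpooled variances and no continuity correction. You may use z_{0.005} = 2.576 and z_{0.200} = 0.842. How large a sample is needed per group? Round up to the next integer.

n = 114 per group

n = (z_{α/2} + z_β)² · [p₁(1−p₁) + p₂(1−p₂)] / (p₁ − p₂)²
  = (2.576 + 0.842)² · (0.12·0.88 + 0.30·0.70) / (-0.18)²
  = (3.418)² · (0.1056 + 0.2100) / 0.0324
  = 11.6827 · 0.3156 / 0.0324
  = 113.80
Round up → n = 114 per group.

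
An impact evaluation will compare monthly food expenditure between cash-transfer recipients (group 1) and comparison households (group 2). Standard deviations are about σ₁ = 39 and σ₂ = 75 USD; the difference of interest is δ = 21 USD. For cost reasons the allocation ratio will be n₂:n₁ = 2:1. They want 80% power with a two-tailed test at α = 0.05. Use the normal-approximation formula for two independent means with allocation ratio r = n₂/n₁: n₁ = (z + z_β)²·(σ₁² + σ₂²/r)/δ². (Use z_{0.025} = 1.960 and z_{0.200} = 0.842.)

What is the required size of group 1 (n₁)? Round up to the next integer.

n₁ = (z_{α/2} + z_β)² · (σ₁² + σ₂²/r) / δ²
   = (1.960 + 0.842)² · (39² + 75²/2) / 21²
   = 7.8512 · (1521 + 2812.5) / 441
   = 7.8512 · 4333.5 / 441
   = 77.15
Round up → n₁ = 78; n₂ = r·n₁ = 2 × 78 = 156.

n₁ = 78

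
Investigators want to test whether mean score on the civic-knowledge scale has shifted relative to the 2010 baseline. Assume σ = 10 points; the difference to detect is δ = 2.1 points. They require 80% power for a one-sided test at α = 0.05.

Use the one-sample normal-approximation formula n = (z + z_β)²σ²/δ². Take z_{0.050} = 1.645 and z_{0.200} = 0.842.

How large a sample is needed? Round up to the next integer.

n = 141

n = (z_α + z_β)² · σ² / δ²
  = (1.645 + 0.842)² · 10² / 2.1²
  = 6.1852 · 100 / 4.41
  = 140.25
Round up → n = 141.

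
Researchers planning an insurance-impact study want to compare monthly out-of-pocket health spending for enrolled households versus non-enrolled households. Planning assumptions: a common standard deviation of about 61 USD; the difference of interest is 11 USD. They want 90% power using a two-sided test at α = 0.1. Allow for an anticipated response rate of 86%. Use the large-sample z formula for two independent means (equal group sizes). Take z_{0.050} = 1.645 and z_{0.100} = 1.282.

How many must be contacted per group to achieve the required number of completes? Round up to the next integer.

n = (z_{α/2} + z_β)² · (σ₁² + σ₂²) / δ²
  = (1.645 + 1.282)² · (2·61² = 7442) / 11²
  = 8.5673 · 7442 / 121
  = 526.93
Adjust for 86% response: 526.93 / 0.86 = 612.70.
Round up → n = 613 per group.

n = 613 per group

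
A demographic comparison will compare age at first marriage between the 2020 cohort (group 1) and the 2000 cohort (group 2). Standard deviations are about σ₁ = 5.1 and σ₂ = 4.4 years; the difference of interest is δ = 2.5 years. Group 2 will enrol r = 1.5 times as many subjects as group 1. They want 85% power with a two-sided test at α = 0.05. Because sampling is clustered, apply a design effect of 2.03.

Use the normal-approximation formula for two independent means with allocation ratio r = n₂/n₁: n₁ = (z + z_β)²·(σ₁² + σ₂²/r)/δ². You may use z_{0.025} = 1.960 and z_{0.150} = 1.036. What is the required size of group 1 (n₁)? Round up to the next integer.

n₁ = 114

n₁ = (z_{α/2} + z_β)² · (σ₁² + σ₂²/r) / δ²
   = (1.960 + 1.036)² · (5.1² + 4.4²/1.5) / 2.5²
   = 8.9760 · (26.01 + 12.9067) / 6.25
   = 8.9760 · 38.9167 / 6.25
   = 55.89
Design effect: 2.03 × 55.89 = 113.46.
Round up → n₁ = 114; n₂ = r·n₁ = 1.5 × 114 = 171.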